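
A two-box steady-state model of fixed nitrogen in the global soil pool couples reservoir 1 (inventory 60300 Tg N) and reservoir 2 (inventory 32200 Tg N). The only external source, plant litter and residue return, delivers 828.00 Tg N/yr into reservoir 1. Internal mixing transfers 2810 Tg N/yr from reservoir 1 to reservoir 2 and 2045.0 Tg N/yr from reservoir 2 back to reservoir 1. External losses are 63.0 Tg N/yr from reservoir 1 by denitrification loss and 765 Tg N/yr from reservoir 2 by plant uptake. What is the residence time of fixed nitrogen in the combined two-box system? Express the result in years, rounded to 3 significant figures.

112 yr

Residence time in the combined system uses the total inventory and the total *external* removal — internal exchanges between the two boxes cancel.
M_total = 60300 + 32200 = 92500 Tg N.
ΣF_external_out = 63.0 + 765 = 828.00 Tg N/yr.
τ = M_total / ΣF_ext = 92500 / 828.00 = 111.7 yr.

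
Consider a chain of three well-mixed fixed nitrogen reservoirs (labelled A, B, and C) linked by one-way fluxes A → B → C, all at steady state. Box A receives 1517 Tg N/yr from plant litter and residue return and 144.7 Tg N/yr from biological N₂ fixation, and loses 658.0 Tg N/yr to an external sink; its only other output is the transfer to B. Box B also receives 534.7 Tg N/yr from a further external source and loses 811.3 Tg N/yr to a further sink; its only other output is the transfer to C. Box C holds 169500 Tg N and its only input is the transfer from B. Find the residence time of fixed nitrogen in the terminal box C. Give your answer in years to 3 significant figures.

233 yr

Box A: F(A→B) = (1517 + 144.7) − 658.0 = 1003.7 Tg N/yr.
Box B: F(B→C) = (1003.7 + 534.7) − 811.3 = 727.10 Tg N/yr.
Box C throughput = its input = 727.10 Tg N/yr; τ = 169500 / 727.10 = 233.1 yr.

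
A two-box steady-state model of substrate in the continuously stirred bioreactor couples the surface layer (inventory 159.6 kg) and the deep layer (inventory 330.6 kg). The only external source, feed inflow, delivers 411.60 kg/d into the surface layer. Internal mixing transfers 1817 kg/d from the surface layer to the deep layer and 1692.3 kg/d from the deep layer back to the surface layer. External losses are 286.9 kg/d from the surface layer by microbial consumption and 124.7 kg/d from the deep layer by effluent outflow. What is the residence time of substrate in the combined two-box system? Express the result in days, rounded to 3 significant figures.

1.19 d

Treat the two boxes together as one reservoir: the mixing fluxes between them are internal recycling, so τ = ΣM / Σ(external losses).
M_total = 159.6 + 330.6 = 490.20 kg.
ΣF_external_out = 286.9 + 124.7 = 411.60 kg/d.
τ = M_total / ΣF_ext = 490.20 / 411.60 = 1.191 d.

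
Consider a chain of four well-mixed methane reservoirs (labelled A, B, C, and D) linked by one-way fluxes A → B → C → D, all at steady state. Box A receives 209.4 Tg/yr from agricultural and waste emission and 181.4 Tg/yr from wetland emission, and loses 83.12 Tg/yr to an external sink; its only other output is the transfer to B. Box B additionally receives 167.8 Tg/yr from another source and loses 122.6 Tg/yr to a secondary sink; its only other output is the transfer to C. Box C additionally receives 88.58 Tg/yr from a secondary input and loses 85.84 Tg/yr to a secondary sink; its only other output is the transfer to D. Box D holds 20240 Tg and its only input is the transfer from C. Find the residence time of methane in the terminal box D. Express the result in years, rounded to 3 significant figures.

56.9 yr

Box A: F(A→B) = (209.4 + 181.4) − 83.12 = 307.68 Tg/yr.
Box B: F(B→C) = (307.68 + 167.8) − 122.6 = 352.88 Tg/yr.
Box C: F(C→D) = (352.88 + 88.58) − 85.84 = 355.62 Tg/yr.
Box D throughput = its input = 355.62 Tg/yr; τ = 20240 / 355.62 = 56.91 yr.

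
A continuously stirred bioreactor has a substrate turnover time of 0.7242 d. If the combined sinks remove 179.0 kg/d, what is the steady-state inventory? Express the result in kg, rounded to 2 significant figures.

130 kg

τ = M/F ⇒ M = τ × F = 0.7242 × 179.0 = 129.6 kg.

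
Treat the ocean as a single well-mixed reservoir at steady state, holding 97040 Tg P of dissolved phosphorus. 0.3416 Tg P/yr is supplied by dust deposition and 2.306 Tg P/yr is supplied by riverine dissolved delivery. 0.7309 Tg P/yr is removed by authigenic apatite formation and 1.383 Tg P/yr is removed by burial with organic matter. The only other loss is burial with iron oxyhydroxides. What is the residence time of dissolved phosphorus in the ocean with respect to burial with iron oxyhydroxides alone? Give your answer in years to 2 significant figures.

At steady state ΣF_in = ΣF_out.
ΣF_in = 0.3416 + 2.306 = 2.6476 Tg P/yr.
Burial with iron oxyhydroxides flux = ΣF_in − (0.7309 + 1.383) = 2.6476 − 2.114 = 0.5337 Tg P/yr.
τ = M / F = 97040 / 0.5337 = 181800 yr.

180000 yr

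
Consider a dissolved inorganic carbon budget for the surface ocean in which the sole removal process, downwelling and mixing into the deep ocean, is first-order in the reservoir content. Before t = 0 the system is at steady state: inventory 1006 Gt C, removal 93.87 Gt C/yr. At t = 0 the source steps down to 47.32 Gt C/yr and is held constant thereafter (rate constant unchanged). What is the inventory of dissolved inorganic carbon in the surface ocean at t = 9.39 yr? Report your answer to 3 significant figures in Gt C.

715 Gt C

Residence time τ = M₀/F₀ = 10.72 yr. The eventual steady state is M_∞ = M₀·(F₁/F₀) = 1006 × 47.32/93.87 = 507.13 Gt C.
The anomaly ΔM(t) = M(t) − M_∞ decays as ΔM₀·e^(−t/τ) with ΔM₀ = 1006 − 507.13 = 498.9 Gt C.
At t = 9.39 yr, e^(−t/τ) = e^(−0.8762) = 0.4164, so ΔM = 207.7 Gt C and M = 507.13 + 207.7 = 714.84 Gt C.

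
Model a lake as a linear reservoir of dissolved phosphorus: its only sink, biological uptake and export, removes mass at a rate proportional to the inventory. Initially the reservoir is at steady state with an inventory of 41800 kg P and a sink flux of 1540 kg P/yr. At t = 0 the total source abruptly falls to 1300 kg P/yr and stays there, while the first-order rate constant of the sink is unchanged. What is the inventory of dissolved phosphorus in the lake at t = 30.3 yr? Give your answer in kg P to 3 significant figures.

τ = M₀/F₀ = 41800/1540 = 27.14 yr; rate constant k = 1/τ.
New steady state M_∞ = F₁/k = F₁·τ = 1300 × 27.14 = 35286 kg P.
M(t) = M_∞ + (M₀ − M_∞)·e^(−t/τ); t/τ = 30.3/27.14 = 1.116, so e^(−t/τ) = 0.3275.
M(t) = 35286 + 6514 × 0.3275 = 37419 kg P.

37400 kg P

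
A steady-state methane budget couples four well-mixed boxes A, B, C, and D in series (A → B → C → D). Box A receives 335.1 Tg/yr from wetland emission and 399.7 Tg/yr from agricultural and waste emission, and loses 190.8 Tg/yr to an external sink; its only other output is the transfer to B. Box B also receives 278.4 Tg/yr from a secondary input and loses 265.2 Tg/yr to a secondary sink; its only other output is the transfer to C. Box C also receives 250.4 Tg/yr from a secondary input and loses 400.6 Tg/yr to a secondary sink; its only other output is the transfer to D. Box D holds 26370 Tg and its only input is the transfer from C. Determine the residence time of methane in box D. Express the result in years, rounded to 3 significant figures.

Box A: F(A→B) = (335.1 + 399.7) − 190.8 = 544.00 Tg/yr.
Box B: F(B→C) = (544.00 + 278.4) − 265.2 = 557.20 Tg/yr.
Box C: F(C→D) = (557.20 + 250.4) − 400.6 = 407.00 Tg/yr.
Box D throughput = its input = 407.00 Tg/yr; τ = 26370 / 407.00 = 64.79 yr.

64.8 yr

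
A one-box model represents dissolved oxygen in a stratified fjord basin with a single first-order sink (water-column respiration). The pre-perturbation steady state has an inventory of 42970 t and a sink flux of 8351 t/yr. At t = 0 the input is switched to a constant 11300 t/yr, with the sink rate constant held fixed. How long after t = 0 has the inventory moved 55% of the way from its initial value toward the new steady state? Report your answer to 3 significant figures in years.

4.11 yr

τ = M₀/F₀ = 42970/8351 = 5.145 yr.
The remaining gap fraction is e^(−t/τ); 55% covered ⇒ e^(−t/τ) = 0.450.
t = −τ ln(0.450) = 5.145 × 0.7985 = 4.109 yr.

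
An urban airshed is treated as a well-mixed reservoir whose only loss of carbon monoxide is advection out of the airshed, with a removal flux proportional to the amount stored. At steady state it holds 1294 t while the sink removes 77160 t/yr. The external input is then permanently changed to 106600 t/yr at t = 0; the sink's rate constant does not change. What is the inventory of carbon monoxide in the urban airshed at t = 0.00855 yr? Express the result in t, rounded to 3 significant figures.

The sink rate constant is k = F₀/M₀ = 77160/1294 = 59.63 yr⁻¹.
Solving dM/dt = F₁ − kM with M(0) = M₀ gives M(t) = F₁/k + (M₀ − F₁/k)·e^(−kt).
F₁/k = 106600/59.63 = 1787.7 t; kt = 59.63 × 0.00855 = 0.5098, e^(−kt) = 0.6006.
M(0.00855) = 1787.7 + (1294 − 1787.7) × 0.6006 = 1787.7 − 296.5 = 1491.2 t.

1490 t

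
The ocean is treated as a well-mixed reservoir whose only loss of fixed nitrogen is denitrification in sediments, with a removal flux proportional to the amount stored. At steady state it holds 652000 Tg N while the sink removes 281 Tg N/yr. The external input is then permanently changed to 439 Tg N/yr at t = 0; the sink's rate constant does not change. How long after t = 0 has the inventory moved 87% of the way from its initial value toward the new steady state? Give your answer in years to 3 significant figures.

τ = M₀/F₀ = 652000/281 = 2320 yr.
The remaining gap fraction is e^(−t/τ); 87% covered ⇒ e^(−t/τ) = 0.130.
t = −τ ln(0.130) = 2320 × 2.040 = 4734 yr.

4730 yr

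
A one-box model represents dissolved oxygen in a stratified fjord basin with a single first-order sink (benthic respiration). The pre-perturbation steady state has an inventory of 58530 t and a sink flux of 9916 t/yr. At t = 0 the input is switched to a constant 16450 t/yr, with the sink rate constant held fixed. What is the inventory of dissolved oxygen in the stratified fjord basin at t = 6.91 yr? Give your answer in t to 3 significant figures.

τ = M₀/F₀ = 58530/9916 = 5.903 yr; rate constant k = 1/τ.
New steady state M_∞ = F₁/k = F₁·τ = 16450 × 5.903 = 97097 t.
M(t) = M_∞ + (M₀ − M_∞)·e^(−t/τ); t/τ = 6.91/5.903 = 1.171, so e^(−t/τ) = 0.3102.
M(t) = 97097 − 38570 × 0.3102 = 85135 t.

85100 t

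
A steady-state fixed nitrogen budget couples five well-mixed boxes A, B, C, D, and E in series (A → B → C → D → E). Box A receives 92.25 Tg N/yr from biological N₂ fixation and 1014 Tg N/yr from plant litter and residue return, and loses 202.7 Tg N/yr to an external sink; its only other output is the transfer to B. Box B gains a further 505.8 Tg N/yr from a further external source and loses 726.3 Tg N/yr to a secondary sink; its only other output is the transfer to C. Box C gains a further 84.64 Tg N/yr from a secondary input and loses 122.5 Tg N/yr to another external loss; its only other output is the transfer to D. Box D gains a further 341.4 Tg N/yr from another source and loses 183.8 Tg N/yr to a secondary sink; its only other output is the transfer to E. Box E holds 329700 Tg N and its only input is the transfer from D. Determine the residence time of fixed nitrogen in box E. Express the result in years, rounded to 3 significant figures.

411 yr

Box A: F(A→B) = (92.25 + 1014) − 202.7 = 903.55 Tg N/yr.
Box B: F(B→C) = (903.55 + 505.8) − 726.3 = 683.05 Tg N/yr.
Box C: F(C→D) = (683.05 + 84.64) − 122.5 = 645.19 Tg N/yr.
Box D: F(D→E) = (645.19 + 341.4) − 183.8 = 802.79 Tg N/yr.
Box E throughput = its input = 802.79 Tg N/yr; τ = 329700 / 802.79 = 410.7 yr.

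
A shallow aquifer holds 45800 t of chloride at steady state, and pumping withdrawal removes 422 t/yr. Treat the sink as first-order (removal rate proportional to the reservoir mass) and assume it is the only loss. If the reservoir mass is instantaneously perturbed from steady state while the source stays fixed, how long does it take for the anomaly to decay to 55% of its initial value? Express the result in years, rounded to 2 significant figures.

65 yr

For a linear reservoir the anomaly decays as exp(−t/τ) with τ = M/F = 45800/422 = 108.5 yr.
exp(−t/τ) = 0.55 ⇒ t = −τ ln(0.55) = 108.5 × 0.5978 = 64.88 yr.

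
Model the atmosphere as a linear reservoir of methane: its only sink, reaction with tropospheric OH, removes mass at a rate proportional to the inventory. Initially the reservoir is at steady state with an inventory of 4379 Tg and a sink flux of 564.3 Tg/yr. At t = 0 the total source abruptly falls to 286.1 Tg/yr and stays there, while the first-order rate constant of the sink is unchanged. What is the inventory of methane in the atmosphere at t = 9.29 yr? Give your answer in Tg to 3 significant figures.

τ = M₀/F₀ = 4379/564.3 = 7.760 yr; rate constant k = 1/τ.
New steady state M_∞ = F₁/k = F₁·τ = 286.1 × 7.760 = 2220.2 Tg.
M(t) = M_∞ + (M₀ − M_∞)·e^(−t/τ); t/τ = 9.29/7.760 = 1.197, so e^(−t/τ) = 0.3021.
M(t) = 2220.2 + 2159 × 0.3021 = 2872.2 Tg.

2870 Tg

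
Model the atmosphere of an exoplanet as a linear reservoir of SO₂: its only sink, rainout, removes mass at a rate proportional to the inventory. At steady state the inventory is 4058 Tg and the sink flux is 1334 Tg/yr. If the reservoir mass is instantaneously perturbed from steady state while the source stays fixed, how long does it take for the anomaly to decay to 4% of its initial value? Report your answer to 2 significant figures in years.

For a linear reservoir the anomaly decays as exp(−t/τ) with τ = M/F = 4058/1334 = 3.042 yr.
exp(−t/τ) = 0.04 ⇒ t = −τ ln(0.04) = 3.042 × 3.219 = 9.792 yr.

9.8 yr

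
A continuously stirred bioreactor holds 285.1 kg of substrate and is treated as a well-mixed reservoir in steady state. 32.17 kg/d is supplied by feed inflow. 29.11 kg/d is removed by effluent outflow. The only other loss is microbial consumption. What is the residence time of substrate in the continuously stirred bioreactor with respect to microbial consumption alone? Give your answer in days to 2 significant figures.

At steady state ΣF_in = ΣF_out.
ΣF_in = 32.170 kg/d.
Microbial consumption flux = ΣF_in − (29.11) = 32.170 − 29.11 = 3.060 kg/d.
τ = M / F = 285.1 / 3.060 = 93.17 d.

93 d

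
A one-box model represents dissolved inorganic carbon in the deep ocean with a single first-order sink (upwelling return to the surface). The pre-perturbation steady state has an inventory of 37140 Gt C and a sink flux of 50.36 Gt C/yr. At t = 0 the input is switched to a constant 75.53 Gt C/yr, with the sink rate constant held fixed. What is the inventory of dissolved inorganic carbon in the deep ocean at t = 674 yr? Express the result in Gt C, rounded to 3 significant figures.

τ = M₀/F₀ = 37140/50.36 = 737.5 yr; rate constant k = 1/τ.
New steady state M_∞ = F₁/k = F₁·τ = 75.53 × 737.5 = 55703 Gt C.
M(t) = M_∞ + (M₀ − M_∞)·e^(−t/τ); t/τ = 674/737.5 = 0.9139, so e^(−t/τ) = 0.4010.
M(t) = 55703 − 18560 × 0.4010 = 48260 Gt C.

48300 Gt C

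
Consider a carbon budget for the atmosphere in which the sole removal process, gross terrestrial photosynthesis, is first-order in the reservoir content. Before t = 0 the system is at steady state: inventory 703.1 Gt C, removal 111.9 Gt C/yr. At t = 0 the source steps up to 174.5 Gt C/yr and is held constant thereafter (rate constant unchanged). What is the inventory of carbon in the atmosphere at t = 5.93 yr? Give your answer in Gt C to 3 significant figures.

τ = M₀/F₀ = 703.1/111.9 = 6.283 yr; rate constant k = 1/τ.
New steady state M_∞ = F₁/k = F₁·τ = 174.5 × 6.283 = 1096.4 Gt C.
M(t) = M_∞ + (M₀ − M_∞)·e^(−t/τ); t/τ = 5.93/6.283 = 0.9438, so e^(−t/τ) = 0.3892.
M(t) = 1096.4 − 393.3 × 0.3892 = 943.37 Gt C.

943 Gt C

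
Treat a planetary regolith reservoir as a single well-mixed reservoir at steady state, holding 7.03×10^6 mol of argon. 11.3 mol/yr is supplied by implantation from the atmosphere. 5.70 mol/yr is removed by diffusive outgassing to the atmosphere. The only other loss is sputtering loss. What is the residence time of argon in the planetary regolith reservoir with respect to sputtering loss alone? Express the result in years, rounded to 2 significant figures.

1.3×10^6 yr

At steady state ΣF_in = ΣF_out.
ΣF_in = 11.300 mol/yr.
Sputtering loss flux = ΣF_in − (5.70) = 11.300 − 5.700 = 5.600 mol/yr.
τ = M / F = 7.03×10^6 / 5.600 = 1.255×10^6 yr.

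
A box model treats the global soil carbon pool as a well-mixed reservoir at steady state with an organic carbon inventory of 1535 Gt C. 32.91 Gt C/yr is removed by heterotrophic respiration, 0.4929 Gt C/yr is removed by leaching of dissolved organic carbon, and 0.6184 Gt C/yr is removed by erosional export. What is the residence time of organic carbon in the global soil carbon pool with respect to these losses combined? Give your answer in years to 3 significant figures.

45.1 yr

Total removal = 32.91 + 0.4929 + 0.6184 = 34.021 Gt C/yr.
τ = M / ΣF_out = 1535 / 34.021 = 45.12 yr.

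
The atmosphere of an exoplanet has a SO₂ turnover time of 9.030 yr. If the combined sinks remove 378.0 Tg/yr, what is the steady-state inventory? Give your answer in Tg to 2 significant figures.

τ = M/F ⇒ M = τ × F = 9.030 × 378.0 = 3413 Tg.

3400 Tg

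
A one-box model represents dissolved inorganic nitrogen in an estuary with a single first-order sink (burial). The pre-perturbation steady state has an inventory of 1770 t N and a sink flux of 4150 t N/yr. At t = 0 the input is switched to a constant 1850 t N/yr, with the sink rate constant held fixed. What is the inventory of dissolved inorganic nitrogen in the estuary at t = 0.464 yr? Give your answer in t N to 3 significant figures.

1120 t N

Residence time τ = M₀/F₀ = 0.4265 yr. The eventual steady state is M_∞ = M₀·(F₁/F₀) = 1770 × 1850/4150 = 789.04 t N.
The anomaly ΔM(t) = M(t) − M_∞ decays as ΔM₀·e^(−t/τ) with ΔM₀ = 1770 − 789.04 = 981.0 t N.
At t = 0.464 yr, e^(−t/τ) = e^(−1.088) = 0.3369, so ΔM = 330.5 t N and M = 789.04 + 330.5 = 1119.5 t N.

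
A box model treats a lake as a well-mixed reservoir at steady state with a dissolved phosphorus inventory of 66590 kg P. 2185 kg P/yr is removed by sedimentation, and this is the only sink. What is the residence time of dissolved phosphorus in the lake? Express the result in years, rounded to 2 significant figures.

30 yr

τ = M / F = 66590 / 2185 = 30.48 yr.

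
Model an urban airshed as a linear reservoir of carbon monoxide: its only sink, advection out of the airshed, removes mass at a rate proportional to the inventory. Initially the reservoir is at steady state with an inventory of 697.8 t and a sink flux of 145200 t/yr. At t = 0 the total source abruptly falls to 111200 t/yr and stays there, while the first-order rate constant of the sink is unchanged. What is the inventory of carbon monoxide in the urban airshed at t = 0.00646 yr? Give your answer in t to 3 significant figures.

577 t

τ = M₀/F₀ = 697.8/145200 = 0.004806 yr; rate constant k = 1/τ.
New steady state M_∞ = F₁/k = F₁·τ = 111200 × 0.004806 = 534.40 t.
M(t) = M_∞ + (M₀ − M_∞)·e^(−t/τ); t/τ = 0.00646/0.004806 = 1.344, so e^(−t/τ) = 0.2607.
M(t) = 534.40 + 163.4 × 0.2607 = 577.01 t.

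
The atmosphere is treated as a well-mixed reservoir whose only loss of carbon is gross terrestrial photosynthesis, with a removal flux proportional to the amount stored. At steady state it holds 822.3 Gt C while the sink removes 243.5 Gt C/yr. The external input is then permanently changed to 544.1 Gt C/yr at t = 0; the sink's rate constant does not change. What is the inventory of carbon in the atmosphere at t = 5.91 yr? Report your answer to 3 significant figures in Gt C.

1660 Gt C

τ = M₀/F₀ = 822.3/243.5 = 3.377 yr; rate constant k = 1/τ.
New steady state M_∞ = F₁/k = F₁·τ = 544.1 × 3.377 = 1837.4 Gt C.
M(t) = M_∞ + (M₀ − M_∞)·e^(−t/τ); t/τ = 5.91/3.377 = 1.750, so e^(−t/τ) = 0.1738.
M(t) = 1837.4 − 1015 × 0.1738 = 1661.0 Gt C.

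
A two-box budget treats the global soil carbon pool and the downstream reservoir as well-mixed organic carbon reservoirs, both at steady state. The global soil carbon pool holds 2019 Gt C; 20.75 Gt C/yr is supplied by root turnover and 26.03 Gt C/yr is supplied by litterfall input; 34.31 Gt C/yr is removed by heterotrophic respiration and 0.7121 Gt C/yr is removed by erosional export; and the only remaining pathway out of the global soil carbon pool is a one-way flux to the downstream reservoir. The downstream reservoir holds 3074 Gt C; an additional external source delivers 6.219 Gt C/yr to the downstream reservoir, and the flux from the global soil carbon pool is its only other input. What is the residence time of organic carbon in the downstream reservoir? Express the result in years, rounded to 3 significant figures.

Balance the global soil carbon pool: ΣF_in = 20.75 + 26.03 = 46.780 Gt C/yr.
Flux to the downstream reservoir = ΣF_in − (34.31 + 0.7121) = 11.758 Gt C/yr.
Total input to the downstream reservoir = 11.758 + 6.219 = 17.977 Gt C/yr; at steady state this equals its total output.
τ = M / F = 3074 / 17.977 = 171.0 yr.

171 yr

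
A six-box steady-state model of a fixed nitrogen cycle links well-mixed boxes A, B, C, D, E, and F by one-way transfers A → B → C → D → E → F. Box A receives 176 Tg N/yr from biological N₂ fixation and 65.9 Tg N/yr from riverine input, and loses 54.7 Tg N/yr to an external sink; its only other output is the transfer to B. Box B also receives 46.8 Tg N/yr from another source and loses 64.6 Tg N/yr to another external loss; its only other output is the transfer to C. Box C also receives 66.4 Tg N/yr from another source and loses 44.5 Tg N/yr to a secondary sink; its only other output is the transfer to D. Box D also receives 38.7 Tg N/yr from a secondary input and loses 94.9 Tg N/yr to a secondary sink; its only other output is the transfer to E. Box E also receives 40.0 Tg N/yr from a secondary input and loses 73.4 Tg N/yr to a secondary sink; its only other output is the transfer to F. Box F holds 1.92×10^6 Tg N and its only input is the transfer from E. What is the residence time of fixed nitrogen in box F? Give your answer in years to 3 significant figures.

Box A: F(A→B) = (176 + 65.9) − 54.7 = 187.20 Tg N/yr.
Box B: F(B→C) = (187.20 + 46.8) − 64.6 = 169.40 Tg N/yr.
Box C: F(C→D) = (169.40 + 66.4) − 44.5 = 191.30 Tg N/yr.
Box D: F(D→E) = (191.30 + 38.7) − 94.9 = 135.10 Tg N/yr.
Box E: F(E→F) = (135.10 + 40.0) − 73.4 = 101.70 Tg N/yr.
Box F throughput = its input = 101.70 Tg N/yr; τ = 1.92×10^6 / 101.70 = 18880 yr.

18900 yr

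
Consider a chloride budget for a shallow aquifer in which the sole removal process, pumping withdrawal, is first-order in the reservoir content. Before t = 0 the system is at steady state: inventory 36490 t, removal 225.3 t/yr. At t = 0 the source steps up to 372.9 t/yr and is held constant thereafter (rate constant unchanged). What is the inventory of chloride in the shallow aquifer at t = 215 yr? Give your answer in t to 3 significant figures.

Residence time τ = M₀/F₀ = 162.0 yr. The eventual steady state is M_∞ = M₀·(F₁/F₀) = 36490 × 372.9/225.3 = 60396 t.
The anomaly ΔM(t) = M(t) − M_∞ decays as ΔM₀·e^(−t/τ) with ΔM₀ = 36490 − 60396 = −23910 t.
At t = 215 yr, e^(−t/τ) = e^(−1.327) = 0.2651, so ΔM = −6338 t and M = 60396 − 6338 = 54057 t.

54100 t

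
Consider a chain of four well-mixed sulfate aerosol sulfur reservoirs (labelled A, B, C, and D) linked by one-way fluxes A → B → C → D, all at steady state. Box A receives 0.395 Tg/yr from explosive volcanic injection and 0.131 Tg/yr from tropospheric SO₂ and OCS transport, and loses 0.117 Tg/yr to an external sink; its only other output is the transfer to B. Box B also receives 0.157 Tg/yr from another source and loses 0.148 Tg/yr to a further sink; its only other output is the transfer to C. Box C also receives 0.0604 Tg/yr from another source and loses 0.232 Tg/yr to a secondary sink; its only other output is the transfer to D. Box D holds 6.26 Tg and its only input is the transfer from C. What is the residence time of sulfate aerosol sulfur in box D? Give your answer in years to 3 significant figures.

25.4 yr

Box A: F(A→B) = (0.395 + 0.131) − 0.117 = 0.40900 Tg/yr.
Box B: F(B→C) = (0.40900 + 0.157) − 0.148 = 0.41800 Tg/yr.
Box C: F(C→D) = (0.41800 + 0.0604) − 0.232 = 0.24640 Tg/yr.
Box D throughput = its input = 0.24640 Tg/yr; τ = 6.26 / 0.24640 = 25.41 yr.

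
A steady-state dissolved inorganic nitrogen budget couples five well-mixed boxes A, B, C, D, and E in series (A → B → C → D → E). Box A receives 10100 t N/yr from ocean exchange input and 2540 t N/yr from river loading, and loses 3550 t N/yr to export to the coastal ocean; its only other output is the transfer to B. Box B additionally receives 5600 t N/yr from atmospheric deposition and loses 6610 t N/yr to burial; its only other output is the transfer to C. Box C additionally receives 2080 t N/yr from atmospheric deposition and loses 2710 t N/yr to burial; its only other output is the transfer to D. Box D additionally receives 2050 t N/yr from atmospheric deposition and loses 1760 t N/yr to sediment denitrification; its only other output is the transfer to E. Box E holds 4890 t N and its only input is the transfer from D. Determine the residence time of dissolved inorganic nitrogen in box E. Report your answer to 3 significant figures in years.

Box A: F(A→B) = (10100 + 2540) − 3550 = 9090.0 t N/yr.
Box B: F(B→C) = (9090.0 + 5600) − 6610 = 8080.0 t N/yr.
Box C: F(C→D) = (8080.0 + 2080) − 2710 = 7450.0 t N/yr.
Box D: F(D→E) = (7450.0 + 2050) − 1760 = 7740.0 t N/yr.
Box E throughput = its input = 7740.0 t N/yr; τ = 4890 / 7740.0 = 0.6318 yr.

0.632 yr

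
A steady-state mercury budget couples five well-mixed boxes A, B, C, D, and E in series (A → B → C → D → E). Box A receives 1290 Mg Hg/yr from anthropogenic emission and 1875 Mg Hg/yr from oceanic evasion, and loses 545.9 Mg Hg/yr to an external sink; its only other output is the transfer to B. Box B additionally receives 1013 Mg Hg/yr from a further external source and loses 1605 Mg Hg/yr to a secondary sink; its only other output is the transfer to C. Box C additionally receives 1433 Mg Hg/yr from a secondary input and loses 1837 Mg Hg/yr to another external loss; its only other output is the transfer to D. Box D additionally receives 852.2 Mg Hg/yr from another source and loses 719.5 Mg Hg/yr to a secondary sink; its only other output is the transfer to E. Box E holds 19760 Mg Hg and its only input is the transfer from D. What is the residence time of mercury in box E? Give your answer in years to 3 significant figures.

Box A: F(A→B) = (1290 + 1875) − 545.9 = 2619.1 Mg Hg/yr.
Box B: F(B→C) = (2619.1 + 1013) − 1605 = 2027.1 Mg Hg/yr.
Box C: F(C→D) = (2027.1 + 1433) − 1837 = 1623.1 Mg Hg/yr.
Box D: F(D→E) = (1623.1 + 852.2) − 719.5 = 1755.8 Mg Hg/yr.
Box E throughput = its input = 1755.8 Mg Hg/yr; τ = 19760 / 1755.8 = 11.25 yr.

11.3 yr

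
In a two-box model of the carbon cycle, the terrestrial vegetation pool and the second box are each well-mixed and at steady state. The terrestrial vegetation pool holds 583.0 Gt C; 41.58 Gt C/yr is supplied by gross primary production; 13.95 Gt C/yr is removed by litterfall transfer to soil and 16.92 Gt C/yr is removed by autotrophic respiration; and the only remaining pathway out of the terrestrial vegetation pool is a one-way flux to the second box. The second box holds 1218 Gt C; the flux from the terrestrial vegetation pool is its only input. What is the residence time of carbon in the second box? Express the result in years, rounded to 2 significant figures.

Balance the terrestrial vegetation pool: ΣF_in = 41.580 Gt C/yr.
Flux to the second box = ΣF_in − (13.95 + 16.92) = 10.710 Gt C/yr.
At steady state the output of the second box equals its input, 10.710 Gt C/yr.
τ = M / F = 1218 / 10.710 = 113.7 yr.

110 yr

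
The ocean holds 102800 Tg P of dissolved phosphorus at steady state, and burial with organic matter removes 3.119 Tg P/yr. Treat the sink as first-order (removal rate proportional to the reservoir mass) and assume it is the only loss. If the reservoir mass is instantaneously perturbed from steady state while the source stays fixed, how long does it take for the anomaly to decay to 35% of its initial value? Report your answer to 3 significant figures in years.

For a linear reservoir the anomaly decays as exp(−t/τ) with τ = M/F = 102800/3.119 = 32960 yr.
exp(−t/τ) = 0.35 ⇒ t = −τ ln(0.35) = 32960 × 1.050 = 34600 yr.

34600 yr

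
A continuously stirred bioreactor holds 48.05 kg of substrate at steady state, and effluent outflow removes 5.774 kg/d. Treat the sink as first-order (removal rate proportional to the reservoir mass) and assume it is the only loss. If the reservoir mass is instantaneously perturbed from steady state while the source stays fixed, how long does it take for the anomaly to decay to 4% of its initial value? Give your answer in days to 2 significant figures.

For a linear reservoir the anomaly decays as exp(−t/τ) with τ = M/F = 48.05/5.774 = 8.322 d.
exp(−t/τ) = 0.04 ⇒ t = −τ ln(0.04) = 8.322 × 3.219 = 26.79 d.

27 d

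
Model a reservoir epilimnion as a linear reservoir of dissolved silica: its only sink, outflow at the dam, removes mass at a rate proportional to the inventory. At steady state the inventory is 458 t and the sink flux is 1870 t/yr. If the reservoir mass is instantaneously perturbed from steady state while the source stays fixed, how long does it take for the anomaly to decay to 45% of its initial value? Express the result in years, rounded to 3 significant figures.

0.196 yr

For a linear reservoir the anomaly decays as exp(−t/τ) with τ = M/F = 458/1870 = 0.2449 yr.
exp(−t/τ) = 0.45 ⇒ t = −τ ln(0.45) = 0.2449 × 0.7985 = 0.1956 yr.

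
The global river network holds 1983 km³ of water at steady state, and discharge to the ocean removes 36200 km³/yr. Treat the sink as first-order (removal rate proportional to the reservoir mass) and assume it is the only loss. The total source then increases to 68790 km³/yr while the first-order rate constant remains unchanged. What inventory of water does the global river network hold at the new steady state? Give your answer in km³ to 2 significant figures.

3800 km³

Rate constant k = F/M = 36200 / 1983 = 18.26 yr⁻¹.
At the new steady state, source = k·M_new ⇒ M_new = 68790 / 18.26 = 3768 km³.
(Equivalently M_new = M × F_new/F_old = 1983 × 68790/36200.)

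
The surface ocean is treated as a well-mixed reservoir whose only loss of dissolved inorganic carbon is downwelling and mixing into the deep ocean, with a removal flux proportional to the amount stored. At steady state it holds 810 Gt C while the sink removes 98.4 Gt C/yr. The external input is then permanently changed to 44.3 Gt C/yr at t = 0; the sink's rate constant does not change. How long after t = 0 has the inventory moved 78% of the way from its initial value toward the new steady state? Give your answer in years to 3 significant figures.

12.5 yr

τ = M₀/F₀ = 810/98.4 = 8.232 yr.
The remaining gap fraction is e^(−t/τ); 78% covered ⇒ e^(−t/τ) = 0.220.
t = −τ ln(0.220) = 8.232 × 1.514 = 12.46 yr.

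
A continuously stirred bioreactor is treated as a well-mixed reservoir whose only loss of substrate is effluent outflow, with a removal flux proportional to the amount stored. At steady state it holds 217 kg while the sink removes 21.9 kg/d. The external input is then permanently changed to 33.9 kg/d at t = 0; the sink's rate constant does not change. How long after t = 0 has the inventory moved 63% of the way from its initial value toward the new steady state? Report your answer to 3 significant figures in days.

τ = M₀/F₀ = 217/21.9 = 9.909 d.
The remaining gap fraction is e^(−t/τ); 63% covered ⇒ e^(−t/τ) = 0.370.
t = −τ ln(0.370) = 9.909 × 0.9943 = 9.852 d.

9.85 d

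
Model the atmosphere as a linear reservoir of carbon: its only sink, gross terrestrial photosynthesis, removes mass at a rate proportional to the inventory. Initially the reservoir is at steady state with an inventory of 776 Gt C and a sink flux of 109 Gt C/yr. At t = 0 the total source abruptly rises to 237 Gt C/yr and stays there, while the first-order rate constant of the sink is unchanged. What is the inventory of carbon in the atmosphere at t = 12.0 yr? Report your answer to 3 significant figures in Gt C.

The sink rate constant is k = F₀/M₀ = 109/776 = 0.1405 yr⁻¹.
Solving dM/dt = F₁ − kM with M(0) = M₀ gives M(t) = F₁/k + (M₀ − F₁/k)·e^(−kt).
F₁/k = 237/0.1405 = 1687.3 Gt C; kt = 0.1405 × 12.0 = 1.686, e^(−kt) = 0.1853.
M(12.0) = 1687.3 + (776 − 1687.3) × 0.1853 = 1687.3 − 168.9 = 1518.4 Gt C.

1520 Gt C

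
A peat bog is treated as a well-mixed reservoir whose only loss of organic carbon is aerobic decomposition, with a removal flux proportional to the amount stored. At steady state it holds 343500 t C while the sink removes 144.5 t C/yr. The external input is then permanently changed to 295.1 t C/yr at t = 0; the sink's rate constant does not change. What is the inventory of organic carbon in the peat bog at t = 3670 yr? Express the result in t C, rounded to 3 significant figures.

625000 t C

τ = M₀/F₀ = 343500/144.5 = 2377 yr; rate constant k = 1/τ.
New steady state M_∞ = F₁/k = F₁·τ = 295.1 × 2377 = 701500 t C.
M(t) = M_∞ + (M₀ − M_∞)·e^(−t/τ); t/τ = 3670/2377 = 1.544, so e^(−t/τ) = 0.2136.
M(t) = 701500 − 358000 × 0.2136 = 625050 t C.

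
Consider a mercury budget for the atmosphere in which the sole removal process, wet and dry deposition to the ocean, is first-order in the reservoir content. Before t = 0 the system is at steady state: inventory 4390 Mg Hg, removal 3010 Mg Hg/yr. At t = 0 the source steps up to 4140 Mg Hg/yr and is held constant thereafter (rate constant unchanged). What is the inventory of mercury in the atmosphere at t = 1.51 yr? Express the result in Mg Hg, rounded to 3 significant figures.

Residence time τ = M₀/F₀ = 1.458 yr. The eventual steady state is M_∞ = M₀·(F₁/F₀) = 4390 × 4140/3010 = 6038.1 Mg Hg.
The anomaly ΔM(t) = M(t) − M_∞ decays as ΔM₀·e^(−t/τ) with ΔM₀ = 4390 − 6038.1 = −1648 Mg Hg.
At t = 1.51 yr, e^(−t/τ) = e^(−1.035) = 0.3551, so ΔM = −585.2 Mg Hg and M = 6038.1 − 585.2 = 5452.8 Mg Hg.

5450 Mg Hg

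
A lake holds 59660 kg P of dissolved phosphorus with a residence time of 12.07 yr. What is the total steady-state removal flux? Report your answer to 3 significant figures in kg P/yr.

F = M / τ = 59660 / 12.07 = 4943 kg P/yr.

4940 kg P/yr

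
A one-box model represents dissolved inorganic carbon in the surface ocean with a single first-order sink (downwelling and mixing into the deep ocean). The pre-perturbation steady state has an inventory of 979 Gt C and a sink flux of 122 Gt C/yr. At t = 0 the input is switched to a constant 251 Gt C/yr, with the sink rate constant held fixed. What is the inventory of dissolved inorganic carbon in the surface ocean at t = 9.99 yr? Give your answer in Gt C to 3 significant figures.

1720 Gt C

The sink rate constant is k = F₀/M₀ = 122/979 = 0.1246 yr⁻¹.
Solving dM/dt = F₁ − kM with M(0) = M₀ gives M(t) = F₁/k + (M₀ − F₁/k)·e^(−kt).
F₁/k = 251/0.1246 = 2014.2 Gt C; kt = 0.1246 × 9.99 = 1.245, e^(−kt) = 0.2880.
M(9.99) = 2014.2 + (979 − 2014.2) × 0.2880 = 2014.2 − 298.1 = 1716.1 Gt C.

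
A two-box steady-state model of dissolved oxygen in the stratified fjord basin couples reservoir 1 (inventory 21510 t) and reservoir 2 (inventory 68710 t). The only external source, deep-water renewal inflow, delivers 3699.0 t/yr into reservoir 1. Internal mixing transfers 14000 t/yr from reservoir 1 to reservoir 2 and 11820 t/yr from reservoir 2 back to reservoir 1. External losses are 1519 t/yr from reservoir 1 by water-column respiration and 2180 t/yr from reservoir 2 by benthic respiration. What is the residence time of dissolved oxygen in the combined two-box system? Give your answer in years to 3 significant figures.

For the system as a whole, the A↔B exchange is internal and contributes nothing to the throughput; only the external sinks remove mass.
M_total = 21510 + 68710 = 90220 t.
ΣF_external_out = 1519 + 2180 = 3699.0 t/yr.
τ = M_total / ΣF_ext = 90220 / 3699.0 = 24.39 yr.

24.4 yr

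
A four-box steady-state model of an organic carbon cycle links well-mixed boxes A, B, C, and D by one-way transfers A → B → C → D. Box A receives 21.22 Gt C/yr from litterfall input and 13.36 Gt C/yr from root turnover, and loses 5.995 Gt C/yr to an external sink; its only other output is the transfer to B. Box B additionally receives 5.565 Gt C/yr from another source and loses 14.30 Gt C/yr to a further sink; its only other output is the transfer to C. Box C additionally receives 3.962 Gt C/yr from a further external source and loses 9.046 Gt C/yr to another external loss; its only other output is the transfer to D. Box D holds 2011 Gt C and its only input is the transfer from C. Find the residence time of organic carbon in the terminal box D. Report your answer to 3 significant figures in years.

136 yr

Box A: F(A→B) = (21.22 + 13.36) − 5.995 = 28.585 Gt C/yr.
Box B: F(B→C) = (28.585 + 5.565) − 14.30 = 19.850 Gt C/yr.
Box C: F(C→D) = (19.850 + 3.962) − 9.046 = 14.766 Gt C/yr.
Box D throughput = its input = 14.766 Gt C/yr; τ = 2011 / 14.766 = 136.2 yr.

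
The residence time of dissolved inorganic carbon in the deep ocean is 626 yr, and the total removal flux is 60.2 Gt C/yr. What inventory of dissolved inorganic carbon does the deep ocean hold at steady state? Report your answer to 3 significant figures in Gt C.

τ = M/F ⇒ M = τ × F = 626 × 60.2 = 37690 Gt C.

37700 Gt C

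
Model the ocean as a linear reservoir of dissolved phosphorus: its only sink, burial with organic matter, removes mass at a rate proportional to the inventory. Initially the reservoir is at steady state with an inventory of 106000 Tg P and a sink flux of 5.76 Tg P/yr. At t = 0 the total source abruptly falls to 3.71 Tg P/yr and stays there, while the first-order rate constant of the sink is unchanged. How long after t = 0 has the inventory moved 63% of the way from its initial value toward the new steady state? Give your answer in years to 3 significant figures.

τ = M₀/F₀ = 106000/5.76 = 18400 yr.
The remaining gap fraction is e^(−t/τ); 63% covered ⇒ e^(−t/τ) = 0.370.
t = −τ ln(0.370) = 18400 × 0.9943 = 18300 yr.

18300 yr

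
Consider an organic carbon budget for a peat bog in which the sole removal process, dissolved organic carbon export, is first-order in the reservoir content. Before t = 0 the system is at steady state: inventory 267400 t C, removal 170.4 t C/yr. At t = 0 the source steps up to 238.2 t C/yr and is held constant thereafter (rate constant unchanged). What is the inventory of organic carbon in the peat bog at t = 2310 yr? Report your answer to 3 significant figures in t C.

349000 t C

Residence time τ = M₀/F₀ = 1569 yr. The eventual steady state is M_∞ = M₀·(F₁/F₀) = 267400 × 238.2/170.4 = 373800 t C.
The anomaly ΔM(t) = M(t) − M_∞ decays as ΔM₀·e^(−t/τ) with ΔM₀ = 267400 − 373800 = −106400 t C.
At t = 2310 yr, e^(−t/τ) = e^(−1.472) = 0.2295, so ΔM = −24410 t C and M = 373800 − 24410 = 349380 t C.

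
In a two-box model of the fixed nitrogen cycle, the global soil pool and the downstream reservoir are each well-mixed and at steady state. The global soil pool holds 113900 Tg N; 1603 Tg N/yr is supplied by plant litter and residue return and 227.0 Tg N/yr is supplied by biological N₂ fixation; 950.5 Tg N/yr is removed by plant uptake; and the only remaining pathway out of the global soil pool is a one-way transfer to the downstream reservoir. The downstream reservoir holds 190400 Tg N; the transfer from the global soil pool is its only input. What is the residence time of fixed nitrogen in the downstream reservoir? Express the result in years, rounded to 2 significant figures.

Balance the global soil pool: ΣF_in = 1603 + 227.0 = 1830.0 Tg N/yr.
Transfer to the downstream reservoir = ΣF_in − (950.5) = 879.50 Tg N/yr.
At steady state the output of the downstream reservoir equals its input, 879.50 Tg N/yr.
τ = M / F = 190400 / 879.50 = 216.5 yr.

220 yr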